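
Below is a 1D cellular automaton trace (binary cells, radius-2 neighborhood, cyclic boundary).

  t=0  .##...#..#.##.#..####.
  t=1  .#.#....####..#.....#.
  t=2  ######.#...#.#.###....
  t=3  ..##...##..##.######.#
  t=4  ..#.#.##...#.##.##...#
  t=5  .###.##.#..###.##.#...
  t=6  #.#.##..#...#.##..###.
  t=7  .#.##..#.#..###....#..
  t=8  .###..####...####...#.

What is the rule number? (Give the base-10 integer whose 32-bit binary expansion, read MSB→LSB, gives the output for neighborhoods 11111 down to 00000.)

2580893033

  #####|#  b31=1 t=2,i=2
  ####.|.  b30=0 t=0,i=19
  ###.#|.  b29=0 t=2,i=5
  ###..|#  b28=1 t=0,i=20
  ##.##|#  b27=1 t=3,i=13
  ##.#.|.  b26=0 t=0,i=13
  ##..#|.  b25=0 t=0,i=21
  ##...|#  b24=1 t=0,i=3
  #.###|#  b23=1 t=2,i=15
  #.##.|#  b22=1 t=0,i=11
  #.#.#|.  b21=0 t=2,i=13
  #.#..|#  b20=1 t=0,i=14
  #..##|.  b19=0 t=0,i=0
  #..#.|#  b18=1 t=0,i=8
  #...#|.  b17=0 t=0,i=4
  #....|#  b16=1 t=1,i=5
  .####|.  b15=0 t=0,i=18
  .###.|#  b14=1 t=2,i=16
  .##.#|.  b13=0 t=0,i=12
  .##..|.  b12=0 t=0,i=2
  .#.##|#  b11=1 t=0,i=10
  .#.#.|#  b10=1 t=1,i=2
  .#..#|.  b9=0 t=0,i=7
  .#...|#  b8=1 t=1,i=4
  ..###|.  b7=0 t=0,i=17
  ..##.|#  b6=1 t=0,i=1
  ..#.#|#  b5=1 t=0,i=9
  ..#..|.  b4=0 t=0,i=6
  ...##|#  b3=1 t=1,i=7
  ...#.|.  b2=0 t=0,i=5
  ....#|.  b1=0 t=1,i=6
  .....|#  b0=1 t=1,i=17
  bits 10011001110101010100110101101001 = 2580893033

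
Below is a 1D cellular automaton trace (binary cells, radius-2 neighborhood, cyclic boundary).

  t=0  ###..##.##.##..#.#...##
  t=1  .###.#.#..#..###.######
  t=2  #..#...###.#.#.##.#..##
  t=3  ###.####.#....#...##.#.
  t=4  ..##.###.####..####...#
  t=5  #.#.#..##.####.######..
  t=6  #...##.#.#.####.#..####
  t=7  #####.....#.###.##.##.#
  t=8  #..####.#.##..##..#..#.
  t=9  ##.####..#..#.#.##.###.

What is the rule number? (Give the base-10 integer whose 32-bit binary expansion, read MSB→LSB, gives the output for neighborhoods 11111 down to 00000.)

2065140714

  [31] ##### => .  t=0,i=0
  [30] ####. => #  t=0,i=1
  [29] ###.# => #  t=1,i=3
  [28] ###.. => #  t=0,i=2
  [27] ##.## => #  t=0,i=7
  [26] ##.#. => .  t=1,i=4
  [25] ##..# => #  t=0,i=3
  [24] ##... => #  t=4,i=19
  [23] #.### => .  t=1,i=1
  [22] #.##. => .  t=0,i=8
  [21] #.#.# => .  t=1,i=5
  [20] #.#.. => #  t=0,i=17
  [19] #..## => .  t=0,i=4
  [18] #..#. => #  t=0,i=14
  [17] #...# => #  t=0,i=19
  [16] #.... => #  t=3,i=11
  [15] .#### => #  t=0,i=22
  [14] .###. => .  t=1,i=2
  [13] .##.# => .  t=0,i=6
  [12] .##.. => .  t=0,i=12
  [11] .#.## => #  t=2,i=14
  [10] .#.#. => .  t=0,i=16
  [9] .#..# => #  t=1,i=8
  [8] .#... => #  t=0,i=18
  [7] ..### => #  t=0,i=21
  [6] ..##. => #  t=0,i=5
  [5] ..#.# => #  t=0,i=15
  [4] ..#.. => .  t=1,i=10
  [3] ...## => #  t=0,i=20
  [2] ...#. => .  t=3,i=13
  [1] ....# => #  t=3,i=12
  [0] ..... => .  t=7,i=7
  bits 01111011000101111000101111101010 = 2065140714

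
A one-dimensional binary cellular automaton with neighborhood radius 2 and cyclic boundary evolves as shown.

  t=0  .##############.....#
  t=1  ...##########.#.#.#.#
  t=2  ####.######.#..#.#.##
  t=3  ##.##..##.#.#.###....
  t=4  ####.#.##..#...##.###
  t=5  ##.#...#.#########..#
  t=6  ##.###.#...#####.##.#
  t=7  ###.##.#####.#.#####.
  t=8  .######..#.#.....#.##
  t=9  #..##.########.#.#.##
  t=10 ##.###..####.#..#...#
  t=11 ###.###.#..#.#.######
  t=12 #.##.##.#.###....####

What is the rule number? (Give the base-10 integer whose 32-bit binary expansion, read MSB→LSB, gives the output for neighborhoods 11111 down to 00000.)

  ##### -> #   bit 31 = 1  t=0,i=3
  ####. -> .   bit 30 = 0  t=0,i=13
  ###.# -> #   bit 29 = 1  t=1,i=12
  ###.. -> #   bit 28 = 1  t=0,i=14
  ##.## -> #   bit 27 = 1  t=2,i=4
  ##.#. -> .   bit 26 = 0  t=1,i=13
  ##..# -> #   bit 25 = 1  t=3,i=5
  ##... -> .   bit 24 = 0  t=0,i=15
  #.### -> .   bit 23 = 0  t=0,i=1
  #.##. -> #   bit 22 = 1  t=3,i=3
  #.#.# -> .   bit 21 = 0  t=1,i=14
  #.#.. -> #   bit 20 = 1  t=1,i=20
  #..## -> .   bit 19 = 0  t=3,i=6
  #..#. -> #   bit 18 = 1  t=2,i=14
  #...# -> #   bit 17 = 1  t=1,i=1
  #.... -> #   bit 16 = 1  t=0,i=16
  .#### -> .   bit 15 = 0  t=0,i=2
  .###. -> #   bit 14 = 1  t=3,i=15
  .##.# -> #   bit 13 = 1  t=3,i=1
  .##.. -> .   bit 12 = 0  t=3,i=4
  .#.## -> .   bit 11 = 0  t=0,i=0
  .#.#. -> #   bit 10 = 1  t=1,i=15
  .#..# -> .   bit 9 = 0  t=2,i=13
  .#... -> #   bit 8 = 1  t=1,i=0
  ..### -> #   bit 7 = 1  t=1,i=3
  ..##. -> #   bit 6 = 1  t=3,i=0
  ..#.# -> #   bit 5 = 1  t=0,i=20
  ..#.. -> #   bit 4 = 1  t=4,i=11
  ...## -> #   bit 3 = 1  t=1,i=2
  ...#. -> .   bit 2 = 0  t=0,i=19
  ....# -> #   bit 1 = 1  t=0,i=18
  ..... -> .   bit 0 = 0  t=0,i=17
  bits 10111010010101110110010111111010 = 3126289914

3126289914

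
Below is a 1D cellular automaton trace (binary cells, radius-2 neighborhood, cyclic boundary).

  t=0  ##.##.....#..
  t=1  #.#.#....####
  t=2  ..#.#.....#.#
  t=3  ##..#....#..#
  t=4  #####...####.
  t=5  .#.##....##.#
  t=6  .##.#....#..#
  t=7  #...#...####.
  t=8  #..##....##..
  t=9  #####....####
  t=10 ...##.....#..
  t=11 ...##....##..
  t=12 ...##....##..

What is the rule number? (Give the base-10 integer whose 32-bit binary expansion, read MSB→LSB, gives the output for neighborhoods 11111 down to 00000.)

  nb #####: next=.  (t=1,i=11, bit31=0)
  nb ####.: next=#  (t=1,i=12, bit30=1)
  nb ###.#: next=.  (t=1,i=0, bit29=0)
  nb ###..: next=#  (t=3,i=1, bit28=1)
  nb ##.##: next=#  (t=0,i=2, bit27=1)
  nb ##.#.: next=.  (t=1,i=1, bit26=0)
  nb ##..#: next=#  (t=3,i=2, bit25=1)
  nb ##...: next=.  (t=0,i=5, bit24=0)
  nb #.###: next=.  (t=4,i=0, bit23=0)
  nb #.##.: next=.  (t=0,i=3, bit22=0)
  nb #.#.#: next=#  (t=1,i=2, bit21=1)
  nb #.#..: next=#  (t=1,i=4, bit20=1)
  nb #..##: next=#  (t=0,i=12, bit19=1)
  nb #..#.: next=#  (t=2,i=1, bit18=1)
  nb #...#: next=.  (t=4,i=6, bit17=0)
  nb #....: next=.  (t=0,i=6, bit16=0)
  nb .####: next=#  (t=1,i=10, bit15=1)
  nb .###.: next=#  (t=3,i=0, bit14=1)
  nb .##.#: next=.  (t=0,i=1, bit13=0)
  nb .##..: next=#  (t=0,i=4, bit12=1)
  nb .#.##: next=#  (t=5,i=2, bit11=1)
  nb .#.#.: next=.  (t=1,i=3, bit10=0)
  nb .#..#: next=#  (t=0,i=11, bit9=1)
  nb .#...: next=.  (t=1,i=5, bit8=0)
  nb ..###: next=.  (t=1,i=9, bit7=0)
  nb ..##.: next=#  (t=0,i=0, bit6=1)
  nb ..#.#: next=.  (t=2,i=2, bit5=0)
  nb ..#..: next=#  (t=0,i=10, bit4=1)
  nb ...##: next=.  (t=1,i=8, bit3=0)
  nb ...#.: next=#  (t=0,i=9, bit2=1)
  nb ....#: next=.  (t=0,i=8, bit1=0)
  nb .....: next=.  (t=0,i=7, bit0=0)
  bits 01011010001111001101101001010100 = 1513937492

1513937492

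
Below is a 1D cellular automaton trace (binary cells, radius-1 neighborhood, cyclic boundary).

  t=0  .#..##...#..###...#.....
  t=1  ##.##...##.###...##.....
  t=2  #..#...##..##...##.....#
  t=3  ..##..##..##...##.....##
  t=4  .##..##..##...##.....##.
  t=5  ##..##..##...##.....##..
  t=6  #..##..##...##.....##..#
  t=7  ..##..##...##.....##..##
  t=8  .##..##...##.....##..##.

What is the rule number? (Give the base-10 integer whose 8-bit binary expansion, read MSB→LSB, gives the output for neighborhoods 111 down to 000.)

  [7] ### => #  t=0,i=13
  [6] ##. => .  t=0,i=5
  [5] #.# => .  t=1,i=2
  [4] #.. => .  t=0,i=2
  [3] .## => #  t=0,i=4
  [2] .#. => #  t=0,i=1
  [1] ..# => #  t=0,i=0
  [0] ... => .  t=0,i=7
  bits 10001110 = 142

142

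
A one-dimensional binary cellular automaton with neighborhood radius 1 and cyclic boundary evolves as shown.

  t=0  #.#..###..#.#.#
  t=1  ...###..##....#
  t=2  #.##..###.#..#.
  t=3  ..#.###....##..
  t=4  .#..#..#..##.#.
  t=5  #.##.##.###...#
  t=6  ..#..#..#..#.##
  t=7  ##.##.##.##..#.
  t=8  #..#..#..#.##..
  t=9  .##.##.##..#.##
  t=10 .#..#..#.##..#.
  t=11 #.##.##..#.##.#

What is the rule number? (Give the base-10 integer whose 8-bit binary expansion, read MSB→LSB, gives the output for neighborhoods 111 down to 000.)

26

  [7] ### => .  t=0,i=6
  [6] ##. => .  t=0,i=0
  [5] #.# => .  t=0,i=1
  [4] #.. => #  t=0,i=3
  [3] .## => #  t=0,i=5
  [2] .#. => .  t=0,i=2
  [1] ..# => #  t=0,i=4
  [0] ... => .  t=1,i=1
  bits 00011010 = 26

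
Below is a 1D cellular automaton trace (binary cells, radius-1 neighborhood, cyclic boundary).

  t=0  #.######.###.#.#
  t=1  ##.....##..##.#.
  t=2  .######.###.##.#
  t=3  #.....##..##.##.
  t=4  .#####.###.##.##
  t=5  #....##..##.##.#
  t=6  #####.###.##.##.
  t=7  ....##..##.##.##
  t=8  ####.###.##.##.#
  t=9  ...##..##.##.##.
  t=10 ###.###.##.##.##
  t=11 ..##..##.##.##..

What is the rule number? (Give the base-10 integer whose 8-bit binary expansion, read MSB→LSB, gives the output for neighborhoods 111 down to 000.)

115

  ### -> .   bit 7 = 0  t=0,i=3
  ##. -> #   bit 6 = 1  t=0,i=0
  #.# -> #   bit 5 = 1  t=0,i=1
  #.. -> #   bit 4 = 1  t=1,i=2
  .## -> .   bit 3 = 0  t=0,i=2
  .#. -> .   bit 2 = 0  t=0,i=13
  ..# -> #   bit 1 = 1  t=1,i=6
  ... -> #   bit 0 = 1  t=1,i=3
  bits 01110011 = 115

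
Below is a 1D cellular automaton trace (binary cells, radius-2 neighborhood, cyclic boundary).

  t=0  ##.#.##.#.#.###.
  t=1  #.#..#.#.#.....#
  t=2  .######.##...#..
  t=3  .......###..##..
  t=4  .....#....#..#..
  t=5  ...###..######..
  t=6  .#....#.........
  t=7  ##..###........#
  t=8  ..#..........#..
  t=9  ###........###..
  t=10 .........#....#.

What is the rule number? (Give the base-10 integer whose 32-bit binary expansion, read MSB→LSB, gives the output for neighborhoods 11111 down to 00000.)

240391734

  #####|.  b31=0 t=2,i=3
  ####.|.  b30=0 t=2,i=5
  ###.#|.  b29=0 t=0,i=14
  ###..|.  b28=0 t=3,i=9
  ##.##|#  b27=1 t=0,i=15
  ##.#.|#  b26=1 t=0,i=2
  ##..#|#  b25=1 t=3,i=10
  ##...|.  b24=0 t=2,i=10
  #.###|.  b23=0 t=0,i=12
  #.##.|#  b22=1 t=0,i=0
  #.#.#|.  b21=0 t=0,i=3
  #.#..|#  b20=1 t=1,i=2
  #..##|.  b19=0 t=3,i=11
  #..#.|#  b18=1 t=1,i=4
  #...#|.  b17=0 t=2,i=11
  #....|.  b16=0 t=1,i=11
  .####|.  b15=0 t=2,i=2
  .###.|.  b14=0 t=0,i=13
  .##.#|.  b13=0 t=0,i=1
  .##..|#  b12=1 t=2,i=9
  .#.##|.  b11=0 t=0,i=4
  .#.#.|#  b10=1 t=0,i=9
  .#..#|#  b9=1 t=1,i=3
  .#...|.  b8=0 t=1,i=10
  ..###|.  b7=0 t=2,i=1
  ..##.|.  b6=0 t=1,i=15
  ..#.#|#  b5=1 t=1,i=5
  ..#..|#  b4=1 t=2,i=13
  ...##|.  b3=0 t=1,i=14
  ...#.|#  b2=1 t=2,i=12
  ....#|#  b1=1 t=1,i=13
  .....|.  b0=0 t=1,i=12
  bits 00001110010101000001011000110110 = 240391734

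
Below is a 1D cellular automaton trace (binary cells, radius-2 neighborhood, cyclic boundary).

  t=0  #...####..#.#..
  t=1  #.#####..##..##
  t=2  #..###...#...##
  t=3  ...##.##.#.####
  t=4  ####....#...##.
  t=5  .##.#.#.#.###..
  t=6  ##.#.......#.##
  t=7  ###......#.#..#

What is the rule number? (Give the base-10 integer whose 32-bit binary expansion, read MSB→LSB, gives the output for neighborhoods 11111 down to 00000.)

  #####|#  b31=1 t=1,i=4
  ####.|#  b30=1 t=0,i=6
  ###.#|#  b29=1 t=1,i=0
  ###..|.  b28=0 t=0,i=7
  ##.##|.  b27=0 t=1,i=1
  ##.#.|#  b26=1 t=3,i=8
  ##..#|.  b25=0 t=0,i=8
  ##...|#  b24=1 t=2,i=6
  #.###|.  b23=0 t=1,i=2
  #.##.|.  b22=0 t=3,i=6
  #.#.#|.  b21=0 t=3,i=9
  #.#..|.  b20=0 t=0,i=12
  #..##|.  b19=0 t=1,i=8
  #..#.|#  b18=1 t=0,i=9
  #...#|#  b17=1 t=0,i=2
  #....|.  b16=0 t=4,i=5
  .####|#  b15=1 t=0,i=5
  .###.|#  b14=1 t=1,i=14
  .##.#|.  b13=0 t=3,i=4
  .##..|.  b12=0 t=1,i=10
  .#.##|.  b11=0 t=3,i=10
  .#.#.|.  b10=0 t=0,i=11
  .#..#|#  b9=1 t=0,i=13
  .#...|.  b8=0 t=0,i=1
  ..###|#  b7=1 t=0,i=4
  ..##.|#  b6=1 t=1,i=9
  ..#.#|#  b5=1 t=0,i=10
  ..#..|#  b4=1 t=0,i=0
  ...##|#  b3=1 t=0,i=3
  ...#.|.  b2=0 t=2,i=8
  ....#|#  b1=1 t=4,i=6
  .....|.  b0=0 t=6,i=6
  bits 11100101000001101100001011111010 = 3842425594

3842425594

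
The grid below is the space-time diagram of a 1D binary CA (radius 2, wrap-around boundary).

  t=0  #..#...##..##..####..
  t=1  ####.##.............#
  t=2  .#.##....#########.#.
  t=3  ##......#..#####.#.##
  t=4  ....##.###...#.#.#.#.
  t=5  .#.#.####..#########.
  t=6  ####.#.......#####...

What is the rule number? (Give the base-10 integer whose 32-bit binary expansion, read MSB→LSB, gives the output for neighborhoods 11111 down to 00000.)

  #####|#  b31=1 t=1,i=1
  ####.|.  b30=0 t=0,i=17
  ###.#|#  b29=1 t=1,i=3
  ###..|.  b28=0 t=0,i=18
  ##.##|#  b27=1 t=1,i=4
  ##.#.|.  b26=0 t=2,i=18
  ##..#|.  b25=0 t=0,i=9
  ##...|.  b24=0 t=1,i=7
  #.###|#  b23=1 t=3,i=19
  #.##.|.  b22=0 t=1,i=5
  #.#.#|#  b21=1 t=3,i=17
  #.#..|#  b20=1 t=2,i=19
  #..##|.  b19=0 t=0,i=10
  #..#.|#  b18=1 t=0,i=2
  #...#|#  b17=1 t=0,i=5
  #....|.  b16=0 t=1,i=8
  .####|.  b15=0 t=0,i=16
  .###.|#  b14=1 t=4,i=8
  .##.#|#  b13=1 t=4,i=5
  .##..|.  b12=0 t=0,i=8
  .#.##|.  b11=0 t=2,i=2
  .#.#.|#  b10=1 t=4,i=14
  .#..#|#  b9=1 t=0,i=1
  .#...|.  b8=0 t=0,i=4
  ..###|.  b7=0 t=0,i=15
  ..##.|.  b6=0 t=0,i=7
  ..#.#|#  b5=1 t=2,i=1
  ..#..|#  b4=1 t=0,i=0
  ...##|#  b3=1 t=0,i=6
  ...#.|#  b2=1 t=3,i=7
  ....#|.  b1=0 t=1,i=18
  .....|#  b0=1 t=1,i=9
  bits 10101000101101100110011000111101 = 2830526013

2830526013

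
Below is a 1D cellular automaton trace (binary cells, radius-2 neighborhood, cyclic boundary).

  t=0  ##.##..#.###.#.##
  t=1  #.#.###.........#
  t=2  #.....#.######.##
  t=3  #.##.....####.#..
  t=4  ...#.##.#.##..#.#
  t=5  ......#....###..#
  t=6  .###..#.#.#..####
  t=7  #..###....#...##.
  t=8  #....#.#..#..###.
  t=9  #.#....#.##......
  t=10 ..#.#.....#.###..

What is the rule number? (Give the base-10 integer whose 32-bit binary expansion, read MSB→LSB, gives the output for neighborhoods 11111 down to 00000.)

3658854489

  ##### -> #   bit 31 = 1  t=2,i=10
  ####. -> #   bit 30 = 1  t=0,i=0
  ###.# -> .   bit 29 = 0  t=0,i=1
  ###.. -> #   bit 28 = 1  t=1,i=6
  ##.## -> #   bit 27 = 1  t=0,i=2
  ##.#. -> .   bit 26 = 0  t=0,i=12
  ##..# -> #   bit 25 = 1  t=0,i=5
  ##... -> .   bit 24 = 0  t=1,i=7
  #.### -> .   bit 23 = 0  t=0,i=9
  #.##. -> .   bit 22 = 0  t=0,i=3
  #.#.# -> .   bit 21 = 0  t=0,i=13
  #.#.. -> #   bit 20 = 1  t=3,i=14
  #..## -> .   bit 19 = 0  t=6,i=12
  #..#. -> #   bit 18 = 1  t=0,i=6
  #...# -> .   bit 17 = 0  t=4,i=1
  #.... -> #   bit 16 = 1  t=1,i=8
  .#### -> #   bit 15 = 1  t=0,i=16
  .###. -> .   bit 14 = 0  t=0,i=10
  .##.# -> #   bit 13 = 1  t=1,i=0
  .##.. -> #   bit 12 = 1  t=0,i=4
  .#.## -> .   bit 11 = 0  t=0,i=8
  .#.#. -> .   bit 10 = 0  t=4,i=15
  .#..# -> .   bit 9 = 0  t=3,i=15
  .#... -> .   bit 8 = 0  t=4,i=0
  ..### -> .   bit 7 = 0  t=3,i=9
  ..##. -> #   bit 6 = 1  t=1,i=16
  ..#.# -> .   bit 5 = 0  t=0,i=7
  ..#.. -> #   bit 4 = 1  t=5,i=6
  ...## -> #   bit 3 = 1  t=1,i=15
  ...#. -> .   bit 2 = 0  t=2,i=5
  ....# -> .   bit 1 = 0  t=1,i=14
  ..... -> #   bit 0 = 1  t=1,i=9
  bits 11011010000101011011000001011001 = 3658854489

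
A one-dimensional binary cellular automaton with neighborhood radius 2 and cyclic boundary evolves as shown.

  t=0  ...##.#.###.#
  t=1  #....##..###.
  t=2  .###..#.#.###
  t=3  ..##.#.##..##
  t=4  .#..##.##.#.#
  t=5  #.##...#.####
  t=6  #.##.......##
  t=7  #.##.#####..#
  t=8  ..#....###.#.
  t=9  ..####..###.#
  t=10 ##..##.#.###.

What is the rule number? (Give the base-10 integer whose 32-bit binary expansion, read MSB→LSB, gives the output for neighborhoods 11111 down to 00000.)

4100806419

  ##### -> #   bit 31 = 1  t=5,i=11
  ####. -> #   bit 30 = 1  t=5,i=12
  ###.# -> #   bit 29 = 1  t=0,i=10
  ###.. -> #   bit 28 = 1  t=2,i=3
  ##.## -> .   bit 27 = 0  t=2,i=0
  ##.#. -> #   bit 26 = 1  t=0,i=5
  ##..# -> .   bit 25 = 0  t=1,i=7
  ##... -> .   bit 24 = 0  t=5,i=4
  #.### -> .   bit 23 = 0  t=0,i=8
  #.##. -> #   bit 22 = 1  t=3,i=7
  #.#.# -> #   bit 21 = 1  t=0,i=6
  #.#.. -> .   bit 20 = 0  t=0,i=12
  #..## -> #   bit 19 = 1  t=1,i=8
  #..#. -> #   bit 18 = 1  t=2,i=5
  #...# -> .   bit 17 = 0  t=0,i=1
  #.... -> #   bit 16 = 1  t=1,i=2
  .#### -> .   bit 15 = 0  t=5,i=10
  .###. -> #   bit 14 = 1  t=0,i=9
  .##.# -> .   bit 13 = 0  t=0,i=4
  .##.. -> #   bit 12 = 1  t=1,i=6
  .#.## -> .   bit 11 = 0  t=0,i=7
  .#.#. -> #   bit 10 = 1  t=2,i=7
  .#..# -> #   bit 9 = 1  t=4,i=2
  .#... -> #   bit 8 = 1  t=0,i=0
  ..### -> .   bit 7 = 0  t=1,i=9
  ..##. -> .   bit 6 = 0  t=0,i=3
  ..#.# -> .   bit 5 = 0  t=2,i=6
  ..#.. -> #   bit 4 = 1  t=8,i=2
  ...## -> .   bit 3 = 0  t=0,i=2
  ...#. -> .   bit 2 = 0  t=5,i=6
  ....# -> #   bit 1 = 1  t=1,i=3
  ..... -> #   bit 0 = 1  t=6,i=6
  bits 11110100011011010101011100010011 = 4100806419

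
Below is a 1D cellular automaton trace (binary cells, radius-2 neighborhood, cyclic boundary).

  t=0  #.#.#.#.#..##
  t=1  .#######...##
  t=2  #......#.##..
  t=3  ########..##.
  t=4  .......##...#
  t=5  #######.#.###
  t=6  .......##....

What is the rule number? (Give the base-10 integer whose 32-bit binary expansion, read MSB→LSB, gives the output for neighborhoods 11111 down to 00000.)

505632191

  #####|.  b31=0 t=1,i=3
  ####.|.  b30=0 t=1,i=6
  ###.#|.  b29=0 t=0,i=0
  ###..|#  b28=1 t=1,i=7
  ##.##|#  b27=1 t=1,i=0
  ##.#.|#  b26=1 t=0,i=1
  ##..#|#  b25=1 t=2,i=11
  ##...|.  b24=0 t=1,i=8
  #.###|.  b23=0 t=1,i=1
  #.##.|.  b22=0 t=2,i=9
  #.#.#|#  b21=1 t=0,i=2
  #.#..|.  b20=0 t=0,i=8
  #..##|.  b19=0 t=0,i=10
  #..#.|.  b18=0 t=2,i=12
  #...#|#  b17=1 t=1,i=9
  #....|#  b16=1 t=2,i=2
  .####|.  b15=0 t=1,i=2
  .###.|#  b14=1 t=0,i=12
  .##.#|.  b13=0 t=1,i=12
  .##..|#  b12=1 t=2,i=10
  .#.##|.  b11=0 t=2,i=8
  .#.#.|#  b10=1 t=0,i=3
  .#..#|.  b9=0 t=0,i=9
  .#...|#  b8=1 t=2,i=1
  ..###|#  b7=1 t=0,i=11
  ..##.|.  b6=0 t=1,i=11
  ..#.#|#  b5=1 t=2,i=7
  ..#..|#  b4=1 t=2,i=0
  ...##|#  b3=1 t=1,i=10
  ...#.|#  b2=1 t=2,i=6
  ....#|#  b1=1 t=2,i=5
  .....|#  b0=1 t=2,i=3
  bits 00011110001000110101010110111111 = 505632191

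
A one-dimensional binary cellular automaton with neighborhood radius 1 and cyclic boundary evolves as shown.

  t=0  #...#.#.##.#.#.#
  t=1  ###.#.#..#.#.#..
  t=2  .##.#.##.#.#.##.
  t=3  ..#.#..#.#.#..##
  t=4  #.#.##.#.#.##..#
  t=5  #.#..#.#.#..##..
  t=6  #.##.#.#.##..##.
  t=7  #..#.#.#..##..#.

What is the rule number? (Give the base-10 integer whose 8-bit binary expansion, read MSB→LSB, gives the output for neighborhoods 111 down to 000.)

  ### -> #   bit 7 = 1  t=1,i=1
  ##. -> #   bit 6 = 1  t=0,i=0
  #.# -> .   bit 5 = 0  t=0,i=5
  #.. -> #   bit 4 = 1  t=0,i=1
  .## -> .   bit 3 = 0  t=0,i=8
  .#. -> #   bit 2 = 1  t=0,i=4
  ..# -> .   bit 1 = 0  t=0,i=3
  ... -> #   bit 0 = 1  t=0,i=2
  bits 11010101 = 213

213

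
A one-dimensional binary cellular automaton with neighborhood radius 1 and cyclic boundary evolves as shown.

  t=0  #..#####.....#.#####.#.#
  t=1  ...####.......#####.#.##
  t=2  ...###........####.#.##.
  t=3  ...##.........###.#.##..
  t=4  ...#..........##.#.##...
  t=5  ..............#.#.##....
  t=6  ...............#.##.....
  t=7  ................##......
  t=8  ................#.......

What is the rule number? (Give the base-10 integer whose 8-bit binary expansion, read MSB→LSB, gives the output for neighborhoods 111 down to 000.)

  [7] ### => #  t=0,i=4
  [6] ##. => .  t=0,i=0
  [5] #.# => #  t=0,i=14
  [4] #.. => .  t=0,i=1
  [3] .## => #  t=0,i=3
  [2] .#. => .  t=0,i=13
  [1] ..# => .  t=0,i=2
  [0] ... => .  t=0,i=9
  bits 10101000 = 168

168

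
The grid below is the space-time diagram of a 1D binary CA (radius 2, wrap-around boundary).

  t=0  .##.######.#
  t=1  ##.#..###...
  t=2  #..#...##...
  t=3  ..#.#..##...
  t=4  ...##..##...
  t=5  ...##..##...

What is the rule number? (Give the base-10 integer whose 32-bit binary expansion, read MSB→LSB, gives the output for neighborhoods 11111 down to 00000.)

  [31] ##### => #  t=0,i=6
  [30] ####. => #  t=0,i=8
  [29] ###.# => .  t=0,i=9
  [28] ###.. => #  t=1,i=8
  [27] ##.## => #  t=0,i=3
  [26] ##.#. => .  t=0,i=10
  [25] ##..# => .  t=4,i=5
  [24] ##... => .  t=1,i=9
  [23] #.### => .  t=0,i=4
  [22] #.##. => #  t=0,i=1
  [21] #.#.# => .  t=0,i=11
  [20] #.#.. => #  t=1,i=3
  [19] #..## => .  t=1,i=5
  [18] #..#. => #  t=2,i=2
  [17] #...# => .  t=1,i=10
  [16] #.... => .  t=3,i=10
  [15] .#### => .  t=0,i=5
  [14] .###. => #  t=1,i=7
  [13] .##.# => .  t=0,i=2
  [12] .##.. => #  t=2,i=8
  [11] .#.## => #  t=0,i=0
  [10] .#.#. => #  t=3,i=3
  [9] .#..# => .  t=1,i=4
  [8] .#... => #  t=2,i=4
  [7] ..### => .  t=1,i=6
  [6] ..##. => #  t=1,i=0
  [5] ..#.# => .  t=3,i=2
  [4] ..#.. => .  t=2,i=0
  [3] ...## => .  t=1,i=11
  [2] ...#. => .  t=2,i=11
  [1] ....# => .  t=3,i=0
  [0] ..... => .  t=3,i=11
  bits 11011000010101000101110101000000 = 3629407552

3629407552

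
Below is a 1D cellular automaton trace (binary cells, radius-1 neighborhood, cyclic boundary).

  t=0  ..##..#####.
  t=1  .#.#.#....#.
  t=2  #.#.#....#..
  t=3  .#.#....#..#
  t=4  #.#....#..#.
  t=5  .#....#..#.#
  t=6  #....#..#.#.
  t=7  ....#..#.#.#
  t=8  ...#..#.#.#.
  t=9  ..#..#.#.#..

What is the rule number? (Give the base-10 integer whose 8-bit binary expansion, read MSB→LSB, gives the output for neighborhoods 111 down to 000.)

98

  nb ###: next=.  (t=0,i=7, bit7=0)
  nb ##.: next=#  (t=0,i=3, bit6=1)
  nb #.#: next=#  (t=1,i=2, bit5=1)
  nb #..: next=.  (t=0,i=4, bit4=0)
  nb .##: next=.  (t=0,i=2, bit3=0)
  nb .#.: next=.  (t=1,i=1, bit2=0)
  nb ..#: next=#  (t=0,i=1, bit1=1)
  nb ...: next=.  (t=0,i=0, bit0=0)
  bits 01100010 = 98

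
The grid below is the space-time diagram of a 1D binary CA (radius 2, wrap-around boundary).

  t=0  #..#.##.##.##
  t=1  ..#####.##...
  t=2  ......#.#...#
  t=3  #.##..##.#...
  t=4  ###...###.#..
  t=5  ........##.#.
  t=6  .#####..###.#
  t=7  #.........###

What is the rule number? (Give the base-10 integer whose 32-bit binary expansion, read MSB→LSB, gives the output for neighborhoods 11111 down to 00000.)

610545505

  ##### -> .   bit 31 = 0  t=1,i=4
  ####. -> .   bit 30 = 0  t=1,i=5
  ###.# -> #   bit 29 = 1  t=1,i=6
  ###.. -> .   bit 28 = 0  t=0,i=0
  ##.## -> .   bit 27 = 0  t=0,i=7
  ##.#. -> #   bit 26 = 1  t=3,i=8
  ##..# -> .   bit 25 = 0  t=0,i=1
  ##... -> .   bit 24 = 0  t=1,i=10
  #.### -> .   bit 23 = 0  t=0,i=11
  #.##. -> #   bit 22 = 1  t=0,i=5
  #.#.# -> #   bit 21 = 1  t=6,i=12
  #.#.. -> .   bit 20 = 0  t=2,i=8
  #..## -> .   bit 19 = 0  t=3,i=5
  #..#. -> #   bit 18 = 1  t=0,i=2
  #...# -> .   bit 17 = 0  t=2,i=10
  #.... -> .   bit 16 = 0  t=1,i=11
  .#### -> .   bit 15 = 0  t=1,i=3
  .###. -> .   bit 14 = 0  t=0,i=12
  .##.# -> #   bit 13 = 1  t=0,i=6
  .##.. -> .   bit 12 = 0  t=1,i=9
  .#.## -> #   bit 11 = 1  t=0,i=4
  .#.#. -> #   bit 10 = 1  t=2,i=7
  .#..# -> #   bit 9 = 1  t=4,i=11
  .#... -> #   bit 8 = 1  t=2,i=0
  ..### -> .   bit 7 = 0  t=1,i=2
  ..##. -> #   bit 6 = 1  t=3,i=6
  ..#.# -> #   bit 5 = 1  t=0,i=3
  ..#.. -> .   bit 4 = 0  t=2,i=12
  ...## -> .   bit 3 = 0  t=1,i=1
  ...#. -> .   bit 2 = 0  t=2,i=5
  ....# -> .   bit 1 = 0  t=1,i=0
  ..... -> #   bit 0 = 1  t=1,i=12
  bits 00100100011001000010111101100001 = 610545505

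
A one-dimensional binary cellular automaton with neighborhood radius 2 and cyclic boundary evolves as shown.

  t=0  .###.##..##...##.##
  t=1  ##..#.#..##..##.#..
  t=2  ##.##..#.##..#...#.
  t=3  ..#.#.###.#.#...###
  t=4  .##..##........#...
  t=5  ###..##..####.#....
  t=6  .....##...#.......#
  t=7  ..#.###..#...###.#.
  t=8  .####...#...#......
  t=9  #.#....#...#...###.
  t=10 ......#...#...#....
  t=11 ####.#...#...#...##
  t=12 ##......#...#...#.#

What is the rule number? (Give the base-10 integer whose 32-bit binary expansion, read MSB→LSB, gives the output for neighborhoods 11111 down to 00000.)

  [31] ##### => #  t=11,i=0
  [30] ####. => .  t=5,i=11
  [29] ###.# => .  t=0,i=3
  [28] ###.. => .  t=3,i=18
  [27] ##.## => #  t=0,i=0
  [26] ##.#. => .  t=1,i=15
  [25] ##..# => .  t=0,i=7
  [24] ##... => .  t=0,i=11
  [23] #.### => #  t=0,i=1
  [22] #.##. => .  t=0,i=5
  [21] #.#.# => .  t=3,i=4
  [20] #.#.. => .  t=1,i=6
  [19] #..## => .  t=0,i=8
  [18] #..#. => #  t=1,i=3
  [17] #...# => .  t=0,i=12
  [16] #.... => .  t=4,i=8
  [15] .#### => #  t=5,i=10
  [14] .###. => .  t=0,i=2
  [13] .##.# => .  t=0,i=15
  [12] .##.. => #  t=0,i=6
  [11] .#.## => #  t=2,i=8
  [10] .#.#. => .  t=1,i=5
  [9] .#..# => #  t=1,i=7
  [8] .#... => .  t=2,i=14
  [7] ..### => .  t=3,i=16
  [6] ..##. => #  t=0,i=9
  [5] ..#.# => #  t=1,i=4
  [4] ..#.. => .  t=2,i=13
  [3] ...## => #  t=0,i=13
  [2] ...#. => #  t=2,i=16
  [1] ....# => .  t=4,i=13
  [0] ..... => #  t=4,i=9
  bits 10001000100001001001101001101101 = 2290391661

2290391661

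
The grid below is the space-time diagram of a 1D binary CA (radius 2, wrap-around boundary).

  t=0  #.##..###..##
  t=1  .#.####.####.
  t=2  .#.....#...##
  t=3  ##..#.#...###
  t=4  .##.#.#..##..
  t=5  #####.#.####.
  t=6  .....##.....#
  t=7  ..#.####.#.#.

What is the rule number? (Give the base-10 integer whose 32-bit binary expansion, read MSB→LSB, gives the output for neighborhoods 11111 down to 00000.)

523776237

  ##### -> .   bit 31 = 0  t=3,i=12
  ####. -> .   bit 30 = 0  t=1,i=5
  ###.# -> .   bit 29 = 0  t=0,i=0
  ###.. -> #   bit 28 = 1  t=0,i=8
  ##.## -> #   bit 27 = 1  t=0,i=1
  ##.#. -> #   bit 26 = 1  t=2,i=0
  ##..# -> #   bit 25 = 1  t=0,i=4
  ##... -> #   bit 24 = 1  t=4,i=11
  #.### -> .   bit 23 = 0  t=1,i=3
  #.##. -> .   bit 22 = 0  t=0,i=2
  #.#.# -> #   bit 21 = 1  t=4,i=4
  #.#.. -> #   bit 20 = 1  t=2,i=1
  #..## -> #   bit 19 = 1  t=0,i=5
  #..#. -> .   bit 18 = 0  t=1,i=0
  #...# -> .   bit 17 = 0  t=2,i=9
  #.... -> .   bit 16 = 0  t=2,i=3
  .#### -> .   bit 15 = 0  t=1,i=4
  .###. -> .   bit 14 = 0  t=0,i=7
  .##.# -> #   bit 13 = 1  t=2,i=12
  .##.. -> #   bit 12 = 1  t=0,i=3
  .#.## -> .   bit 11 = 0  t=1,i=2
  .#.#. -> .   bit 10 = 0  t=3,i=5
  .#..# -> .   bit 9 = 0  t=4,i=7
  .#... -> .   bit 8 = 0  t=2,i=2
  ..### -> #   bit 7 = 1  t=0,i=6
  ..##. -> #   bit 6 = 1  t=2,i=11
  ..#.# -> #   bit 5 = 1  t=1,i=1
  ..#.. -> .   bit 4 = 0  t=2,i=7
  ...## -> #   bit 3 = 1  t=2,i=10
  ...#. -> #   bit 2 = 1  t=2,i=6
  ....# -> .   bit 1 = 0  t=2,i=5
  ..... -> #   bit 0 = 1  t=2,i=4
  bits 00011111001110000011000011101101 = 523776237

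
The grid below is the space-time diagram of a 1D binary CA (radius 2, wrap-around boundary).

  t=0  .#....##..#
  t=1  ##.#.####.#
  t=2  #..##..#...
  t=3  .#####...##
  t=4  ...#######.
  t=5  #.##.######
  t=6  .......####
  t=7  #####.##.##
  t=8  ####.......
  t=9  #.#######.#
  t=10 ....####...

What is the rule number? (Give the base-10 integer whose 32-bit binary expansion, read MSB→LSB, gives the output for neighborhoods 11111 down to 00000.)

3543883501

  [31] ##### => #  t=3,i=3
  [30] ####. => #  t=1,i=7
  [29] ###.# => .  t=1,i=1
  [28] ###.. => #  t=3,i=5
  [27] ##.## => .  t=1,i=9
  [26] ##.#. => .  t=1,i=2
  [25] ##..# => #  t=0,i=8
  [24] ##... => #  t=3,i=6
  [23] #.### => .  t=1,i=5
  [22] #.##. => .  t=5,i=2
  [21] #.#.# => #  t=1,i=3
  [20] #.#.. => #  t=0,i=1
  [19] #..## => #  t=2,i=2
  [18] #..#. => .  t=0,i=9
  [17] #...# => #  t=2,i=9
  [16] #.... => #  t=0,i=3
  [15] .#### => .  t=1,i=6
  [14] .###. => #  t=1,i=0
  [13] .##.# => .  t=3,i=10
  [12] .##.. => #  t=0,i=7
  [11] .#.## => #  t=1,i=4
  [10] .#.#. => #  t=0,i=0
  [9] .#..# => #  t=2,i=1
  [8] .#... => .  t=0,i=2
  [7] ..### => #  t=4,i=3
  [6] ..##. => #  t=0,i=6
  [5] ..#.# => #  t=0,i=10
  [4] ..#.. => .  t=2,i=0
  [3] ...## => #  t=0,i=5
  [2] ...#. => #  t=2,i=10
  [1] ....# => .  t=0,i=4
  [0] ..... => #  t=6,i=2
  bits 11010011001110110101111011101101 = 3543883501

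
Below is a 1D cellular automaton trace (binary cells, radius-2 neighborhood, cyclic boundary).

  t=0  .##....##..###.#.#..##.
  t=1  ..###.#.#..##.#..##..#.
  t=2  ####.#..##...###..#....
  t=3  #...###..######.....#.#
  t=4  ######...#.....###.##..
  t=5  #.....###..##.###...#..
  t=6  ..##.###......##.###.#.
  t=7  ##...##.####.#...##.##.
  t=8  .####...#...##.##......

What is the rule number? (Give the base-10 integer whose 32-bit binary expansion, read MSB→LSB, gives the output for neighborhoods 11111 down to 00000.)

93541037

  nb #####: next=.  (t=3,i=11, bit31=0)
  nb ####.: next=.  (t=2,i=2, bit30=0)
  nb ###.#: next=.  (t=0,i=13, bit29=0)
  nb ###..: next=.  (t=2,i=15, bit28=0)
  nb ##.##: next=.  (t=4,i=18, bit27=0)
  nb ##.#.: next=#  (t=0,i=14, bit26=1)
  nb ##..#: next=.  (t=0,i=9, bit25=0)
  nb ##...: next=#  (t=0,i=3, bit24=1)
  nb #.###: next=#  (t=5,i=14, bit23=1)
  nb #.##.: next=.  (t=3,i=22, bit22=0)
  nb #.#.#: next=.  (t=0,i=15, bit21=0)
  nb #.#..: next=#  (t=0,i=17, bit20=1)
  nb #..##: next=.  (t=0,i=0, bit19=0)
  nb #..#.: next=.  (t=1,i=20, bit18=0)
  nb #...#: next=#  (t=1,i=0, bit17=1)
  nb #....: next=#  (t=0,i=4, bit16=1)
  nb .####: next=.  (t=2,i=1, bit15=0)
  nb .###.: next=#  (t=0,i=12, bit14=1)
  nb .##.#: next=.  (t=1,i=12, bit13=0)
  nb .##..: next=#  (t=0,i=2, bit12=1)
  nb .#.##: next=.  (t=3,i=21, bit11=0)
  nb .#.#.: next=.  (t=0,i=16, bit10=0)
  nb .#..#: next=#  (t=0,i=18, bit9=1)
  nb .#...: next=.  (t=1,i=22, bit8=0)
  nb ..###: next=#  (t=0,i=11, bit7=1)
  nb ..##.: next=.  (t=0,i=1, bit6=0)
  nb ..#.#: next=#  (t=3,i=20, bit5=1)
  nb ..#..: next=.  (t=1,i=21, bit4=0)
  nb ...##: next=#  (t=0,i=6, bit3=1)
  nb ...#.: next=#  (t=3,i=19, bit2=1)
  nb ....#: next=.  (t=0,i=5, bit1=0)
  nb .....: next=#  (t=3,i=17, bit0=1)
  bits 00000101100100110101001010101101 = 93541037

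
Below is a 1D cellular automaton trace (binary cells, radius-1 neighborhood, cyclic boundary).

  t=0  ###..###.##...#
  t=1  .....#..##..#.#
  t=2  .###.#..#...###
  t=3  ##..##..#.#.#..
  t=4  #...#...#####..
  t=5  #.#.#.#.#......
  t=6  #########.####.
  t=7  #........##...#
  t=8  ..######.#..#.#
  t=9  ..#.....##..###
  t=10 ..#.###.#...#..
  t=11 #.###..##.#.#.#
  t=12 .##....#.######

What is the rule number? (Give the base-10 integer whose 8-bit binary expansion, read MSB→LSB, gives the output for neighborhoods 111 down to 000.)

45

  nb ###: next=.  (t=0,i=0, bit7=0)
  nb ##.: next=.  (t=0,i=2, bit6=0)
  nb #.#: next=#  (t=0,i=8, bit5=1)
  nb #..: next=.  (t=0,i=3, bit4=0)
  nb .##: next=#  (t=0,i=5, bit3=1)
  nb .#.: next=#  (t=1,i=5, bit2=1)
  nb ..#: next=.  (t=0,i=4, bit1=0)
  nb ...: next=#  (t=0,i=12, bit0=1)
  bits 00101101 = 45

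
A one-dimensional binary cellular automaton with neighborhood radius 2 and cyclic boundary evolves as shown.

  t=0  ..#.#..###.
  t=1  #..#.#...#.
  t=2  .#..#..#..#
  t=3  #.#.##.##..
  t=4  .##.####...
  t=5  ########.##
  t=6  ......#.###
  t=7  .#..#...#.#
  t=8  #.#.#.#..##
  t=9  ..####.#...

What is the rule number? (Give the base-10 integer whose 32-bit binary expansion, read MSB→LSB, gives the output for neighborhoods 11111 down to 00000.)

1491314266

  [31] ##### => .  t=5,i=0
  [30] ####. => #  t=4,i=6
  [29] ###.# => .  t=5,i=7
  [28] ###.. => #  t=0,i=9
  [27] ##.## => #  t=3,i=6
  [26] ##.#. => .  t=8,i=1
  [25] ##..# => .  t=3,i=9
  [24] ##... => .  t=0,i=10
  [23] #.### => #  t=4,i=4
  [22] #.##. => #  t=3,i=4
  [21] #.#.# => #  t=3,i=2
  [20] #.#.. => .  t=0,i=4
  [19] #..## => .  t=0,i=6
  [18] #..#. => .  t=1,i=2
  [17] #...# => #  t=0,i=0
  [16] #.... => #  t=4,i=9
  [15] .#### => #  t=4,i=5
  [14] .###. => .  t=0,i=8
  [13] .##.# => #  t=3,i=5
  [12] .##.. => .  t=3,i=8
  [11] .#.## => .  t=3,i=3
  [10] .#.#. => #  t=0,i=3
  [9] .#..# => #  t=0,i=5
  [8] .#... => .  t=1,i=6
  [7] ..### => .  t=0,i=7
  [6] ..##. => #  t=4,i=1
  [5] ..#.# => .  t=0,i=2
  [4] ..#.. => #  t=2,i=4
  [3] ...## => #  t=4,i=0
  [2] ...#. => .  t=0,i=1
  [1] ....# => #  t=4,i=10
  [0] ..... => .  t=6,i=2
  bits 01011000111000111010011001011010 = 1491314266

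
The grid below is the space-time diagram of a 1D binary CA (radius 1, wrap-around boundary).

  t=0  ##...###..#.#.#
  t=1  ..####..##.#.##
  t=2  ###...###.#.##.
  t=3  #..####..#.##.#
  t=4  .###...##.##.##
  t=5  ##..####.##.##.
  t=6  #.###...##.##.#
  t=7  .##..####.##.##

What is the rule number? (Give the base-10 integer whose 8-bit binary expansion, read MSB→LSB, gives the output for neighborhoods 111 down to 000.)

  [7] ### => .  t=0,i=0
  [6] ##. => .  t=0,i=1
  [5] #.# => #  t=0,i=11
  [4] #.. => #  t=0,i=2
  [3] .## => #  t=0,i=5
  [2] .#. => .  t=0,i=10
  [1] ..# => #  t=0,i=4
  [0] ... => #  t=0,i=3
  bits 00111011 = 59

59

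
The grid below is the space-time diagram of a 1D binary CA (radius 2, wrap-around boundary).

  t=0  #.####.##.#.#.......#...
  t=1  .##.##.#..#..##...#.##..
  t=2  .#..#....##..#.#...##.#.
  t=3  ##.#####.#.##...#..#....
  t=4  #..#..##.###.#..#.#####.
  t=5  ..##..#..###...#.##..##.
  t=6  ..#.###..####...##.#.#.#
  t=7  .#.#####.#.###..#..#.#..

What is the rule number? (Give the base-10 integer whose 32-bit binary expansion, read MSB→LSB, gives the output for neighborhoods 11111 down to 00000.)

  ##### -> .   bit 31 = 0  t=3,i=5
  ####. -> #   bit 30 = 1  t=0,i=4
  ###.# -> #   bit 29 = 1  t=0,i=5
  ###.. -> #   bit 28 = 1  t=5,i=11
  ##.## -> .   bit 27 = 0  t=0,i=6
  ##.#. -> .   bit 26 = 0  t=0,i=9
  ##..# -> #   bit 25 = 1  t=2,i=11
  ##... -> #   bit 24 = 1  t=1,i=15
  #.### -> #   bit 23 = 1  t=0,i=2
  #.##. -> #   bit 22 = 1  t=0,i=7
  #.#.# -> #   bit 21 = 1  t=0,i=10
  #.#.. -> .   bit 20 = 0  t=0,i=12
  #..## -> .   bit 19 = 0  t=1,i=12
  #..#. -> #   bit 18 = 1  t=1,i=9
  #...# -> .   bit 17 = 0  t=0,i=22
  #.... -> #   bit 16 = 1  t=0,i=14
  .#### -> .   bit 15 = 0  t=0,i=3
  .###. -> #   bit 14 = 1  t=4,i=10
  .##.# -> .   bit 13 = 0  t=0,i=8
  .##.. -> .   bit 12 = 0  t=1,i=14
  .#.## -> #   bit 11 = 1  t=0,i=1
  .#.#. -> .   bit 10 = 0  t=0,i=11
  .#..# -> .   bit 9 = 0  t=1,i=8
  .#... -> #   bit 8 = 1  t=0,i=13
  ..### -> #   bit 7 = 1  t=5,i=9
  ..##. -> #   bit 6 = 1  t=1,i=1
  ..#.# -> .   bit 5 = 0  t=0,i=0
  ..#.. -> #   bit 4 = 1  t=0,i=20
  ...## -> .   bit 3 = 0  t=1,i=0
  ...#. -> .   bit 2 = 0  t=0,i=19
  ....# -> #   bit 1 = 1  t=0,i=18
  ..... -> .   bit 0 = 0  t=0,i=15
  bits 01110011111001010100100111010010 = 1944406482

1944406482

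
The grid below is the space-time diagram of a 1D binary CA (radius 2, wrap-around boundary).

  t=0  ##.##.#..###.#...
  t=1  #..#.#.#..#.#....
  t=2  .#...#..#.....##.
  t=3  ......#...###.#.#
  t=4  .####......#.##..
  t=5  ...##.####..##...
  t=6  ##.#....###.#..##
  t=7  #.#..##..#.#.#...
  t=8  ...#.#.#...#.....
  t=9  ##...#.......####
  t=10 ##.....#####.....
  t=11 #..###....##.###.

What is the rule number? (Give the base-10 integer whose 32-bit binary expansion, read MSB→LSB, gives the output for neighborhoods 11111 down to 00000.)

1449216579

  nb #####: next=.  (t=9,i=15, bit31=0)
  nb ####.: next=#  (t=4,i=3, bit30=1)
  nb ###.#: next=.  (t=0,i=11, bit29=0)
  nb ###..: next=#  (t=4,i=4, bit28=1)
  nb ##.##: next=.  (t=0,i=2, bit27=0)
  nb ##.#.: next=#  (t=0,i=5, bit26=1)
  nb ##..#: next=#  (t=2,i=16, bit25=1)
  nb ##...: next=.  (t=4,i=5, bit24=0)
  nb #.###: next=.  (t=5,i=6, bit23=0)
  nb #.##.: next=#  (t=0,i=3, bit22=1)
  nb #.#.#: next=#  (t=1,i=5, bit21=1)
  nb #.#..: next=.  (t=0,i=6, bit20=0)
  nb #..##: next=.  (t=0,i=8, bit19=0)
  nb #..#.: next=.  (t=1,i=2, bit18=0)
  nb #...#: next=.  (t=0,i=15, bit17=0)
  nb #....: next=#  (t=1,i=14, bit16=1)
  nb .####: next=.  (t=4,i=2, bit15=0)
  nb .###.: next=#  (t=0,i=10, bit14=1)
  nb .##.#: next=.  (t=0,i=1, bit13=0)
  nb .##..: next=.  (t=2,i=15, bit12=0)
  nb .#.##: next=#  (t=4,i=12, bit11=1)
  nb .#.#.: next=.  (t=1,i=4, bit10=0)
  nb .#..#: next=#  (t=0,i=7, bit9=1)
  nb .#...: next=.  (t=0,i=14, bit8=0)
  nb ..###: next=.  (t=0,i=9, bit7=0)
  nb ..##.: next=#  (t=0,i=0, bit6=1)
  nb ..#.#: next=.  (t=1,i=3, bit5=0)
  nb ..#..: next=.  (t=1,i=0, bit4=0)
  nb ...##: next=.  (t=0,i=16, bit3=0)
  nb ...#.: next=.  (t=1,i=16, bit2=0)
  nb ....#: next=#  (t=1,i=15, bit1=1)
  nb .....: next=#  (t=2,i=11, bit0=1)
  bits 01010110011000010100101001000011 = 1449216579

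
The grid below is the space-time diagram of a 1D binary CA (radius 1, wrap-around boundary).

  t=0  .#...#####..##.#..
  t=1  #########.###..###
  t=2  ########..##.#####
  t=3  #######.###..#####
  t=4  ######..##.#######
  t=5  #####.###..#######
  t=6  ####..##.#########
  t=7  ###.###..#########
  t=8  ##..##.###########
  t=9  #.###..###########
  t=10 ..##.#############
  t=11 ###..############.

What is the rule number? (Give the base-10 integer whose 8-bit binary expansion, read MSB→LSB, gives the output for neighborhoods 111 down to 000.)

  nb ###: next=#  (t=0,i=6, bit7=1)
  nb ##.: next=.  (t=0,i=9, bit6=0)
  nb #.#: next=.  (t=0,i=14, bit5=0)
  nb #..: next=#  (t=0,i=2, bit4=1)
  nb .##: next=#  (t=0,i=5, bit3=1)
  nb .#.: next=#  (t=0,i=1, bit2=1)
  nb ..#: next=#  (t=0,i=0, bit1=1)
  nb ...: next=#  (t=0,i=3, bit0=1)
  bits 10011111 = 159

159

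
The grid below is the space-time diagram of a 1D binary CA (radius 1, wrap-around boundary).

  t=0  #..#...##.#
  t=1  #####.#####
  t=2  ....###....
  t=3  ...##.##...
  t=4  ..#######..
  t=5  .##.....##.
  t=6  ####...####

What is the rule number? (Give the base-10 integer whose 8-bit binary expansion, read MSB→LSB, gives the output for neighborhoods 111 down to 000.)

  nb ###: next=.  (t=1,i=0, bit7=0)
  nb ##.: next=#  (t=0,i=0, bit6=1)
  nb #.#: next=#  (t=0,i=9, bit5=1)
  nb #..: next=#  (t=0,i=1, bit4=1)
  nb .##: next=#  (t=0,i=7, bit3=1)
  nb .#.: next=#  (t=0,i=3, bit2=1)
  nb ..#: next=#  (t=0,i=2, bit1=1)
  nb ...: next=.  (t=0,i=5, bit0=0)
  bits 01111110 = 126

126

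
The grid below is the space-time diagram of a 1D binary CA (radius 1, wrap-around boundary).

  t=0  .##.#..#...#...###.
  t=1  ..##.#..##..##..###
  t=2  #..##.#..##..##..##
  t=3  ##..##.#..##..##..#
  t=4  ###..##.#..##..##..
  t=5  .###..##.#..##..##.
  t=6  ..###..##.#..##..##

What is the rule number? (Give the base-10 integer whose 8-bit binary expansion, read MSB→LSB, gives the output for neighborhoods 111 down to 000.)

  ###|#  b7=1 t=0,i=16
  ##.|#  b6=1 t=0,i=2
  #.#|#  b5=1 t=0,i=3
  #..|#  b4=1 t=0,i=5
  .##|.  b3=0 t=0,i=1
  .#.|.  b2=0 t=0,i=4
  ..#|.  b1=0 t=0,i=0
  ...|#  b0=1 t=0,i=9
  bits 11110001 = 241

241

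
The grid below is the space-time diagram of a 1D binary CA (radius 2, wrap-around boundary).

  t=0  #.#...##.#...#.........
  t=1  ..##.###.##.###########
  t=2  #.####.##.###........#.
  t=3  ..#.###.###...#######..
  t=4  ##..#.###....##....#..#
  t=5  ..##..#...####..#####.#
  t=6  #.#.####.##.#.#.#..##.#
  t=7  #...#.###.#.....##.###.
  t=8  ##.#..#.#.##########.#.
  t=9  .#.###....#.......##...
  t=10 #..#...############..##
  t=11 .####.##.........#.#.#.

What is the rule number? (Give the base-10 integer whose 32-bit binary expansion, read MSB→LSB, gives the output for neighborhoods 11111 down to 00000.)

1788158943

  #####|.  b31=0 t=1,i=14
  ####.|#  b30=1 t=1,i=21
  ###.#|#  b29=1 t=1,i=7
  ###..|.  b28=0 t=1,i=22
  ##.##|#  b27=1 t=1,i=4
  ##.#.|.  b26=0 t=0,i=8
  ##..#|#  b25=1 t=1,i=0
  ##...|.  b24=0 t=2,i=13
  #.###|#  b23=1 t=1,i=5
  #.##.|.  b22=0 t=1,i=9
  #.#.#|.  b21=0 t=2,i=0
  #.#..|#  b20=1 t=0,i=2
  #..##|.  b19=0 t=1,i=1
  #..#.|#  b18=1 t=4,i=3
  #...#|.  b17=0 t=0,i=4
  #....|#  b16=1 t=0,i=15
  .####|.  b15=0 t=1,i=13
  .###.|.  b14=0 t=1,i=6
  .##.#|#  b13=1 t=0,i=7
  .##..|.  b12=0 t=4,i=14
  .#.##|.  b11=0 t=2,i=1
  .#.#.|.  b10=0 t=0,i=1
  .#..#|#  b9=1 t=4,i=20
  .#...|#  b8=1 t=0,i=3
  ..###|#  b7=1 t=3,i=14
  ..##.|#  b6=1 t=0,i=6
  ..#.#|.  b5=0 t=0,i=0
  ..#..|#  b4=1 t=0,i=13
  ...##|#  b3=1 t=0,i=5
  ...#.|#  b2=1 t=0,i=12
  ....#|#  b1=1 t=0,i=21
  .....|#  b0=1 t=0,i=16
  bits 01101010100101010010001111011111 = 1788158943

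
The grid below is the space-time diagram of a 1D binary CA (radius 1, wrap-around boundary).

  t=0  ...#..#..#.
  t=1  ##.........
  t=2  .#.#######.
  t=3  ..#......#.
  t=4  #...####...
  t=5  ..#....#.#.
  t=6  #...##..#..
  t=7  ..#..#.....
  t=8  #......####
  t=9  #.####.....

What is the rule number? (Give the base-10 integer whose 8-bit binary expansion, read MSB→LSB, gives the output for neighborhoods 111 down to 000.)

  ### -> .   bit 7 = 0  t=2,i=4
  ##. -> #   bit 6 = 1  t=1,i=1
  #.# -> #   bit 5 = 1  t=2,i=2
  #.. -> .   bit 4 = 0  t=0,i=4
  .## -> .   bit 3 = 0  t=1,i=0
  .#. -> .   bit 2 = 0  t=0,i=3
  ..# -> .   bit 1 = 0  t=0,i=2
  ... -> #   bit 0 = 1  t=0,i=0
  bits 01100001 = 97

97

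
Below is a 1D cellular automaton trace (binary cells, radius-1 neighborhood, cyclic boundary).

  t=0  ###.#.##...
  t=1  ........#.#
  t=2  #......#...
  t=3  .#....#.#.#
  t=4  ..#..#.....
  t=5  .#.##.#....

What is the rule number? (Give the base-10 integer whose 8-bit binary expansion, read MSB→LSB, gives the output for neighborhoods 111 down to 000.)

  ###|.  b7=0 t=0,i=1
  ##.|.  b6=0 t=0,i=2
  #.#|.  b5=0 t=0,i=3
  #..|#  b4=1 t=0,i=8
  .##|.  b3=0 t=0,i=0
  .#.|.  b2=0 t=0,i=4
  ..#|#  b1=1 t=0,i=10
  ...|.  b0=0 t=0,i=9
  bits 00010010 = 18

18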